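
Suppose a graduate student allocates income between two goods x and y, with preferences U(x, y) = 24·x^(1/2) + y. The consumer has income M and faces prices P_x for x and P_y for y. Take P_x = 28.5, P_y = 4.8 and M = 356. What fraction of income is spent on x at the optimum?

Utility is quasi-linear in y; the FOC for x is 12/√x = P_x/P_y.
Solve: √x = 12·P_y/P_x, so x*(P_x,P_y) = (12·P_y/P_x)², and y* = (M − P_x·x*)/P_y.
Plugging in: x* = (12·4.8/28.5)² = 4.0847, y* = 49.914.
Expenditure on x: 28.5·4.0847 = 116.4126; share = 0.327.

share on x = 0.327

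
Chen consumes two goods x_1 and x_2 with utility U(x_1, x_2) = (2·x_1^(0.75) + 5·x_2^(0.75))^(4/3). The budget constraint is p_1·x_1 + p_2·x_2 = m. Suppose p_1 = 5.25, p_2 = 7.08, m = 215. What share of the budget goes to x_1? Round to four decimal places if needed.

share on x_1 = 0.0591

From the CES first-order condition, (2/5)·(x_2/x_1)^(0.25) = p_1/p_2.
Hence x_2/x_1 = ((5/2)·p_1/p_2)^(1/(0.25)), i.e. raised to the 4 power.
With the ratio pinned down, the budget gives x_1* = m/(p_1 + p_2·(x_2/x_1)) and x_2* = (x_2/x_1)·x_1*.
Numerically x_2/x_1 = 11.810389, so x_1* = 215/(5.25 + 7.08·11.810389) = 2.4193 and x_2* = 11.810389·2.4193 = 28.5732.
Expenditure on x_1: 5.25·2.4193 = 12.7015; share = 0.0591.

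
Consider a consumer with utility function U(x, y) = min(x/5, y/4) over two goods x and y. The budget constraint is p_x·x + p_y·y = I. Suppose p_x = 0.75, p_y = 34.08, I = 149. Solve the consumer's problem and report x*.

x* = 5.3188

With perfect complements, no substitution: consume in ratio x:y = 5:4.
Budget: p_x·x + p_y·(4/5)·x = I, so (5·p_x + 4·p_y)·x = 5·I.
Demand: x*(p_x,p_y,I) = 5·I/(5·p_x + 4·p_y), y* = 4·I/(5·p_x + 4·p_y).
Here 5·0.75 + 4·34.08 = 140.07, giving x* = 5.3188.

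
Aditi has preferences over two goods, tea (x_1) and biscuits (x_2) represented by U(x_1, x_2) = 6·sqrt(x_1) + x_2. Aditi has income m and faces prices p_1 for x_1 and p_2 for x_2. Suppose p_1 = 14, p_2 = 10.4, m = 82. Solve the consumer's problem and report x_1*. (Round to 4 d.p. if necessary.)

Set MRS = p_1/p_2: 3·x_1^(−1/2) = p_1/p_2.
Thus x_1* = (3·p_2/p_1)² — independent of m — with the rest of income spent on x_2.
Plugging in: x_1* = (3·10.4/14)² = 4.9665.

x_1* = 4.9665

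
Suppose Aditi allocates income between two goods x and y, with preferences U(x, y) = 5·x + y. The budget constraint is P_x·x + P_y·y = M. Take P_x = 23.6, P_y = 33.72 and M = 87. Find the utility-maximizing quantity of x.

x* = 3.6864

Perfect substitutes: compare marginal utility per dollar. 5/P_x vs 1/P_y → 0.2119 vs 0.0297.
x gives more utility per dollar, so spend all income on x: x* = M/P_x, y* = 0.
Numerically: x* = 3.6864, y* = 0.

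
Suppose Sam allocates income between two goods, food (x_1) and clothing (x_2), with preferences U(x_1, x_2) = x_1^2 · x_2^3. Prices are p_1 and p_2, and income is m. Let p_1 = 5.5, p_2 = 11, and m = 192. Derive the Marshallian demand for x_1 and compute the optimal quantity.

Tangency: MRS = (2/3)·x_2/x_1 = p_1/p_2.
So 2·p_2·x_2 = 3·p_1·x_1; combined with the budget, a share 0.4 of income goes to x_1.
Demand: x_1*(p_1,p_2,m) = 0.4·m/p_1 and x_2* = 0.6·m/p_2.
At p_1=5.5, p_2=11, m=192: x_1* = 0.4·192/5.5 = 13.9636.

x_1* = 13.9636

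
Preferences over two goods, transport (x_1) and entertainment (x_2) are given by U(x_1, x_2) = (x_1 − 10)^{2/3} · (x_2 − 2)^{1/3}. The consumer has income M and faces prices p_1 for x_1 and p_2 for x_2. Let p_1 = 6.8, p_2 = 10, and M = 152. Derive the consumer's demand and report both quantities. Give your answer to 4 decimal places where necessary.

MRS = 2·(x_2−2)/(x_1−10). Tangency with p_1/p_2 gives x_2−2 = (1/2)·(p_1/p_2)·(x_1−10).
Substituting into the budget: x_1* = 10 + 2/3·(M − 10·p_1 − 2·p_2)/p_1, and x_2* = 2 + 1/3·(…)/p_2.
Discretionary income = 152 − 10·6.8 − 2·10 = 64; x_1* = 10 + 2/3·64/6.8 = 16.2745; x_2* = 2 + 1/3·64/10 = 4.1333.

x_1* = 16.2745, x_2* = 4.1333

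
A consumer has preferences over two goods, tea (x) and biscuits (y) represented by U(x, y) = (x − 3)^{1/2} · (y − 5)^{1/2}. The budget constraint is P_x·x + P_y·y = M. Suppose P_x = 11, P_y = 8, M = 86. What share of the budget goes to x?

share on x = 0.4593

Let x' = x−3, y' = y−5. MRS = y'/x' = P_x/P_y.
Substituting into the budget: x* = 3 + 0.5·(M − 3·P_x − 5·P_y)/P_x, and y* = 5 + 0.5·(…)/P_y.
Discretionary income = 86 − 3·11 − 5·8 = 13; x* = 3 + 0.5·13/11 = 3.5909; y* = 5 + 0.5·13/8 = 5.8125.
Expenditure on x: 11·3.5909 = 39.5; share = 0.4593.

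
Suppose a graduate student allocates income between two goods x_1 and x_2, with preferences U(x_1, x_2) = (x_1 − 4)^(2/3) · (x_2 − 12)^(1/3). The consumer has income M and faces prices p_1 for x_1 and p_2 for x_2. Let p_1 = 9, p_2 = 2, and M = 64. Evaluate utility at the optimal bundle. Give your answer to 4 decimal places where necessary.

V = 0.3883

MRS = 2·(x_2−12)/(x_1−4). Tangency with p_1/p_2 gives x_2−12 = (1/2)·(p_1/p_2)·(x_1−4).
Substituting into the budget: x_1* = 4 + 2/3·(M − 4·p_1 − 12·p_2)/p_1, and x_2* = 12 + 1/3·(…)/p_2.
Discretionary income = 64 − 4·9 − 12·2 = 4; x_1* = 4 + 2/3·4/9 = 4.2963; x_2* = 12 + 1/3·4/2 = 12.6667.
Utility at the optimum: U(4.2963, 12.6667) = 0.3883.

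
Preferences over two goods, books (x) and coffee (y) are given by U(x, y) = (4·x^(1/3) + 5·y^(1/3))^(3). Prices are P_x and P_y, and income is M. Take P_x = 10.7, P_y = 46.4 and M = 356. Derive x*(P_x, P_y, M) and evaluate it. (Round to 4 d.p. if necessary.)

x* = 19.9095

MU_x ∝ 4·x^(-2/3), MU_y ∝ 5·y^(-2/3), so MRS = (4/5)·(y/x)^(2/3) = P_x/P_y.
Hence y/x = ((5/4)·P_x/P_y)^(1/(2/3)), i.e. raised to the 1.5 power.
With the ratio pinned down, the budget gives x* = M/(P_x + P_y·(y/x)) and y* = (y/x)·x*.
Numerically y/x = 0.154762, so x* = 356/(10.7 + 46.4·0.154762) = 19.9095.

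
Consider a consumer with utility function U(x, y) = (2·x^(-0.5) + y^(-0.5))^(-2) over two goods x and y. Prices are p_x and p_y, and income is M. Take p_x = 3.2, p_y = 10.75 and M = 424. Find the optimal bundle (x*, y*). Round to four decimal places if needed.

x* = 68.1767, y* = 19.1474

MRS = MU_x/MU_y = 2·(y/x)^(1.5). Set equal to p_x/p_y.
Solve for the ratio: y/x = [(1/2)·p_x/p_y]^(2/3).
Substitute y = (y/x)·x into the budget: x* = M/(p_x + p_y·(y/x)).
Numerically y/x = 0.28085, so x* = 424/(3.2 + 10.75·0.28085) = 68.1767 and y* = 0.28085·68.1767 = 19.1474.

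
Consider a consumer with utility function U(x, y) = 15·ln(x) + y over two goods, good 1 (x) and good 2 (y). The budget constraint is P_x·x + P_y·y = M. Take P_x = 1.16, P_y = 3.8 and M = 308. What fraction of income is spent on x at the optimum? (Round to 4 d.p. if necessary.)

Set MRS = P_x/P_y: (15/x)/1 = P_x/P_y.
So x*(P_x,P_y) = 15·P_y/P_x, independent of income; and y* = (M − 15·P_y)/P_y.
At the given prices: x* = 15·3.8/1.16 = 49.1379, and y* = 66.0526.
Expenditure on x: 1.16·49.1379 = 57; share = 0.1851.

share on x = 0.1851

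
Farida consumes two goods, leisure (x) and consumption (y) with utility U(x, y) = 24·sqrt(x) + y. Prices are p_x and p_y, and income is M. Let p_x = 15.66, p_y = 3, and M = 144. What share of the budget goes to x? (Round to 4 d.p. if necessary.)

share on x = 0.5747

MU_x = 12/√x, MU_y = 1. Tangency: 12/√x = p_x/p_y.
Solve: √x = 12·p_y/p_x, so x*(p_x,p_y) = (12·p_y/p_x)², and y* = (M − p_x·x*)/p_y.
Plugging in: x* = (12·3/15.66)² = 5.2847, y* = 20.4138.
Expenditure on x: 15.66·5.2847 = 82.7586; share = 0.5747.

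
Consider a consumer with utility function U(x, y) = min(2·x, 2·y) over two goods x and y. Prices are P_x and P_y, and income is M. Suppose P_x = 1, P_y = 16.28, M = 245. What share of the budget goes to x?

share on x = 0.0579

Leontief preferences: the optimum is at the kink where x/2 = y/2, i.e. y = x.
Budget: P_x·x + P_y·x = M, so (2·P_x + 2·P_y)·x = 2·M.
Demand: x*(P_x,P_y,M) = 2·M/(2·P_x + 2·P_y), y* = 2·M/(2·P_x + 2·P_y).
Here 2·1 + 2·16.28 = 34.56, giving x* = 14.1782 and y* = 14.1782.
Expenditure on x: 1·14.1782 = 14.1782; share = 0.0579.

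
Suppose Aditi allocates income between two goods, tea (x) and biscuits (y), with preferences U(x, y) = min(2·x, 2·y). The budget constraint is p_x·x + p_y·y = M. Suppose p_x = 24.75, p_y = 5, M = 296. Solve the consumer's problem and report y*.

Here 2·24.75 + 2·5 = 59.5, giving y* = 9.9496.

y* = 9.9496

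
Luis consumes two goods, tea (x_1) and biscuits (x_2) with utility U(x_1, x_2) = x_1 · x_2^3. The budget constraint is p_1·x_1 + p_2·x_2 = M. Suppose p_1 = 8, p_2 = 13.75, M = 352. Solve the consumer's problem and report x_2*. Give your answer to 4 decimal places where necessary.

x_2* = 19.2

At p_1=8, p_2=13.75, M=352: x_2* = 0.75·352/13.75 = 19.2.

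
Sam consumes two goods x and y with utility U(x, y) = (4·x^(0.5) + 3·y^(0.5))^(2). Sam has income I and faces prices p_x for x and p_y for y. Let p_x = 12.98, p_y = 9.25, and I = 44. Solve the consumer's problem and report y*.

y* = 2.0983

MRS = MU_x/MU_y = (4/3)·(y/x)^(0.5). Set equal to p_x/p_y.
Hence y/x = ((3/4)·p_x/p_y)^(1/(0.5)), i.e. raised to the 2 power.
Substitute y = (y/x)·x into the budget: x* = I/(p_x + p_y·(y/x)).
Numerically y/x = 1.107614, so x* = 44/(12.98 + 9.25·1.107614) = 1.8945 and y* = 1.107614·1.8945 = 2.0983.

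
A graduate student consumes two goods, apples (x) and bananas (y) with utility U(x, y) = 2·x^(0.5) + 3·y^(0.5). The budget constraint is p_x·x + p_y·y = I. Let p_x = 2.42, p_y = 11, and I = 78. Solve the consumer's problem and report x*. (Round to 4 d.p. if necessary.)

x* = 21.5595

MU_x ∝ 2·x^(-0.5), MU_y ∝ 3·y^(-0.5), so MRS = (2/3)·(y/x)^(0.5) = p_x/p_y.
Hence y/x = ((3/2)·p_x/p_y)^(1/(0.5)), i.e. raised to the 2 power.
Substitute y = (y/x)·x into the budget: x* = I/(p_x + p_y·(y/x)).
Numerically y/x = 0.1089, so x* = 78/(2.42 + 11·0.1089) = 21.5595.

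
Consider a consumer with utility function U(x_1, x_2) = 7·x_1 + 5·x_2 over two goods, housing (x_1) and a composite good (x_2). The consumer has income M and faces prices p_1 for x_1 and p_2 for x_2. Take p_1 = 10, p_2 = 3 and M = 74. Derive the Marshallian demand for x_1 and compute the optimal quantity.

x_2 gives more utility per dollar, so spend all income on x_2: x_2* = M/p_2, x_1* = 0.
Numerically: x_1* = 0, x_2* = 24.6667.

x_1* = 0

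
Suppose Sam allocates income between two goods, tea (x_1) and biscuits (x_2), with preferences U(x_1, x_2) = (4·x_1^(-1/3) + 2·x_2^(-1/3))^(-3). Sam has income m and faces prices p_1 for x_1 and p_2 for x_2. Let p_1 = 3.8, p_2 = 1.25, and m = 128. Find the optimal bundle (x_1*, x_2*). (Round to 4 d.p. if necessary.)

MRS = MU_x_1/MU_x_2 = 2·(x_2/x_1)^(4/3). Set equal to p_1/p_2.
Solve for the ratio: x_2/x_1 = [(1/2)·p_1/p_2]^(0.75).
With the ratio pinned down, the budget gives x_1* = m/(p_1 + p_2·(x_2/x_1)) and x_2* = (x_2/x_1)·x_1*.
Numerically x_2/x_1 = 1.368935, so x_1* = 128/(3.8 + 1.25·1.368935) = 23.2256 and x_2* = 1.368935·23.2256 = 31.7943.

x_1* = 23.2256, x_2* = 31.7943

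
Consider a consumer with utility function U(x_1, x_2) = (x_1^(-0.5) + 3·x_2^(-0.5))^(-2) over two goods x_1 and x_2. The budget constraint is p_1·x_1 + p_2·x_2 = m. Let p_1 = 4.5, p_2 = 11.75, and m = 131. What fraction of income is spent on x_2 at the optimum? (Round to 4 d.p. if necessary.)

share on x_2 = 0.7412

Substitute x_2 = (x_2/x_1)·x_1 into the budget: x_1* = m/(p_1 + p_2·(x_2/x_1)).
Numerically x_2/x_1 = 1.096976, so x_1* = 131/(4.5 + 11.75·1.096976) = 7.5333 and x_2* = 1.096976·7.5333 = 8.2638.
Expenditure on x_2: 11.75·8.2638 = 97.1002; share = 0.7412.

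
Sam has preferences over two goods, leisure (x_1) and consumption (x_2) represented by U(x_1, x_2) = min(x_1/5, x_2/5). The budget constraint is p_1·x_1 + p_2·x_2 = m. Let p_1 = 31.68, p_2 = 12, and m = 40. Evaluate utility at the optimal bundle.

With perfect complements, no substitution: consume in ratio x_1:x_2 = 5:5.
Budget: p_1·x_1 + p_2·x_1 = m, so (5·p_1 + 5·p_2)·x_1 = 5·m.
Demand: x_1*(p_1,p_2,m) = 5·m/(5·p_1 + 5·p_2), x_2* = 5·m/(5·p_1 + 5·p_2).
Here 5·31.68 + 5·12 = 218.4, giving x_1* = 0.9158 and x_2* = 0.9158.
Utility at the optimum: U(0.9158, 0.9158) = 0.1832.

V = 0.1832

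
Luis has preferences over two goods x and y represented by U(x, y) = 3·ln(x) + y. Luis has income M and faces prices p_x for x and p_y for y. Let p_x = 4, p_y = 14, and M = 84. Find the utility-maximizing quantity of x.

MU_x = 3/x, MU_y = 1. Tangency: 3/x = p_x/p_y.
So x*(p_x,p_y) = 3·p_y/p_x, independent of income; and y* = (M − 3·p_y)/p_y.
At the given prices: x* = 3·14/4 = 10.5.

x* = 10.5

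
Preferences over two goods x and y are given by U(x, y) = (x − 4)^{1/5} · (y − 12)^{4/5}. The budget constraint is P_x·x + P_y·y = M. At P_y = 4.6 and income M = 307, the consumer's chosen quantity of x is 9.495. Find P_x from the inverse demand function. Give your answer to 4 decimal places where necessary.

P_x = 8

MRS = (1/4)·(y−12)/(x−4). Tangency with P_x/P_y gives y−12 = 4·(P_x/P_y)·(x−4).
After buying the subsistence bundle (4, 12), a share 0.2 of the remaining income goes to x: x* = 4 + 0.2·(M − 4P_x − 12P_y)/P_x.
Set x* = 9.495 in the demand function and solve for P_x: P_x = 8.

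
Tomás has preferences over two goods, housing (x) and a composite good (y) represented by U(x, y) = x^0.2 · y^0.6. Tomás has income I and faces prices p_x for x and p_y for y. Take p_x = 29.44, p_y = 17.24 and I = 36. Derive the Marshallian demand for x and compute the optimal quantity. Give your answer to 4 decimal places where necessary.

x* = 0.3057

MU_x/MU_y = (0.2·y)/(0.6·x); tangency sets this equal to p_x/p_y.
So 0.2·p_y·y = 0.6·p_x·x; combined with the budget, a share 0.25 of income goes to x.
Demand: x*(p_x,p_y,I) = 0.25·I/p_x and y* = 0.75·I/p_y.
At p_x=29.44, p_y=17.24, I=36: x* = 0.25·36/29.44 = 0.3057.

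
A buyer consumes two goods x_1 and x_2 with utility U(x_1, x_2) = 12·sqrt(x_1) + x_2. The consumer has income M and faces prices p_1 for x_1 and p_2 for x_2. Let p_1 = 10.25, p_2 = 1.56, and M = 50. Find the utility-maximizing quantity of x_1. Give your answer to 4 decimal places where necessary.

x_1* = 0.8339

MU_x_1 = 6/√x_1, MU_x_2 = 1. Tangency: 6/√x_1 = p_1/p_2.
Solve: √x_1 = 6·p_2/p_1, so x_1*(p_1,p_2) = (6·p_2/p_1)², and x_2* = (M − p_1·x_1*)/p_2.
Plugging in: x_1* = (6·1.56/10.25)² = 0.8339.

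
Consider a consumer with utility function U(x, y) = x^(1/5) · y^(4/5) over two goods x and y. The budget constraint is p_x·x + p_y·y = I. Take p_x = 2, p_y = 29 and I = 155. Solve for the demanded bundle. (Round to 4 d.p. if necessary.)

x* = 15.5, y* = 4.2759

At p_x=2, p_y=29, I=155: x* = 0.2·155/2 = 15.5, y* = 4.2759.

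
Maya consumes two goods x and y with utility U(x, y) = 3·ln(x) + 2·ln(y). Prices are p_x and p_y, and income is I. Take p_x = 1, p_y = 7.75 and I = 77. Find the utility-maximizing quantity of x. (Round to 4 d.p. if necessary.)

x* = 46.2

Tangency: MRS = (3/2)·y/x = p_x/p_y.
So 3·p_y·y = 2·p_x·x; combined with the budget, a share 0.6 of income goes to x.
Demand: x*(p_x,p_y,I) = 0.6·I/p_x and y* = 0.4·I/p_y.
At p_x=1, p_y=7.75, I=77: x* = 0.6·77/1 = 46.2.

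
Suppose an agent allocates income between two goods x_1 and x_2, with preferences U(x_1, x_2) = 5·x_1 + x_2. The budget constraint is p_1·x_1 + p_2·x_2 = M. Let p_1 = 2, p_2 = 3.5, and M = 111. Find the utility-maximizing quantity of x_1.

x_1* = 55.5

Perfect substitutes: compare marginal utility per dollar. 5/p_1 vs 1/p_2 → 2.5 vs 0.2857.
x_1 gives more utility per dollar, so spend all income on x_1: x_1* = M/p_1, x_2* = 0.
Numerically: x_1* = 55.5, x_2* = 0.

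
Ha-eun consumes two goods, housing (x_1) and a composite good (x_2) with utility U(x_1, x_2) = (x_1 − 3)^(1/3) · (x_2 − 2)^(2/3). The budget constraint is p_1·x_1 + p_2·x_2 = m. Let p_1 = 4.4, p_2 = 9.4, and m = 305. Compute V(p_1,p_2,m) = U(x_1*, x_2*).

V = 19.7921

Let x_1' = x_1−3, x_2' = x_2−2. MRS = (1/2)·x_2'/x_1' = p_1/p_2.
Substituting into the budget: x_1* = 3 + 1/3·(m − 3·p_1 − 2·p_2)/p_1, and x_2* = 2 + 2/3·(…)/p_2.
Discretionary income = 305 − 3·4.4 − 2·9.4 = 273; x_1* = 3 + 1/3·273/4.4 = 23.6818; x_2* = 2 + 2/3·273/9.4 = 21.3617.
Utility at the optimum: U(23.6818, 21.3617) = 19.7921.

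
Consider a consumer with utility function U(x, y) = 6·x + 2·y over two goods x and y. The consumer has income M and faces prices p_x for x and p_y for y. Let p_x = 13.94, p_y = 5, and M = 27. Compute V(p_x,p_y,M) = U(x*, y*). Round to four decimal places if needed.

V = 11.6212

Perfect substitutes: compare marginal utility per dollar. 6/p_x vs 2/p_y → 0.4304 vs 0.4.
x gives more utility per dollar, so spend all income on x: x* = M/p_x, y* = 0.
Numerically: x* = 1.9369, y* = 0.
Utility at the optimum: U(1.9369, 0) = 11.6212.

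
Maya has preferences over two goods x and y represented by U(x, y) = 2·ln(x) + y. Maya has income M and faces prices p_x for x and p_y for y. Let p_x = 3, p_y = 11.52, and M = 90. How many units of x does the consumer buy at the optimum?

MU_x = 2/x, MU_y = 1. Tangency: 2/x = p_x/p_y.
So x*(p_x,p_y) = 2·p_y/p_x, independent of income; and y* = (M − 2·p_y)/p_y.
At the given prices: x* = 2·11.52/3 = 7.68.

x* = 7.68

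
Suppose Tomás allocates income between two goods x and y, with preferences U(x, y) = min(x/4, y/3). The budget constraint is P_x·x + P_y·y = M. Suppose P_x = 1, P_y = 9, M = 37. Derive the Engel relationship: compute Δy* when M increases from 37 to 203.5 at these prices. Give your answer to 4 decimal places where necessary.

With perfect complements, no substitution: consume in ratio x:y = 4:3.
Budget: P_x·x + P_y·(3/4)·x = M, so (4·P_x + 3·P_y)·x = 4·M.
Demand: x*(P_x,P_y,M) = 4·M/(4·P_x + 3·P_y), y* = 3·M/(4·P_x + 3·P_y).
Here 4·1 + 3·9 = 31, giving y* = 3.5806.
At M' = 203.5: y* = 19.6935. Change: 19.6935 − 3.5806 = 16.1129.

Δy* = 16.1129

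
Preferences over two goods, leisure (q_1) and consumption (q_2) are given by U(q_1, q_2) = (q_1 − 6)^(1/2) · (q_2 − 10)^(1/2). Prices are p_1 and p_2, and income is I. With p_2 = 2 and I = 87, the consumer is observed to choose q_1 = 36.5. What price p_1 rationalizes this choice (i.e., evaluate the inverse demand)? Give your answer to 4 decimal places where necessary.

MRS = (q_2−10)/(q_1−6). Tangency with p_1/p_2 gives q_2−10 = (p_1/p_2)·(q_1−6).
After buying the subsistence bundle (6, 10), a share 0.5 of the remaining income goes to q_1: q_1* = 6 + 0.5·(I − 6p_1 − 10p_2)/p_1.
Set q_1* = 36.5 in the demand function and solve for p_1: p_1 = 1.

p_1 = 1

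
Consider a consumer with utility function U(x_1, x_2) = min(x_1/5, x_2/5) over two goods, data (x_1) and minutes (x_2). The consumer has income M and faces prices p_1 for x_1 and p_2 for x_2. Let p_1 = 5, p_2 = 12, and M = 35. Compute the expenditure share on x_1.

Leontief preferences: the optimum is at the kink where x_1/5 = x_2/5, i.e. x_2 = x_1.
Budget: p_1·x_1 + p_2·x_1 = M, so (5·p_1 + 5·p_2)·x_1 = 5·M.
Demand: x_1*(p_1,p_2,M) = 5·M/(5·p_1 + 5·p_2), x_2* = 5·M/(5·p_1 + 5·p_2).
Here 5·5 + 5·12 = 85, giving x_1* = 2.0588 and x_2* = 2.0588.
Expenditure on x_1: 5·2.0588 = 10.2941; share = 0.2941.

share on x_1 = 0.2941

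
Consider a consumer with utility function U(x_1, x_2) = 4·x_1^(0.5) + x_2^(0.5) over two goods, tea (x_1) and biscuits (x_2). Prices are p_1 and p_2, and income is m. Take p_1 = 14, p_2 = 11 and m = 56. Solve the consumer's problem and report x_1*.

x_1* = 3.7053

With the ratio pinned down, the budget gives x_1* = m/(p_1 + p_2·(x_2/x_1)) and x_2* = (x_2/x_1)·x_1*.
Numerically x_2/x_1 = 0.10124, so x_1* = 56/(14 + 11·0.10124) = 3.7053.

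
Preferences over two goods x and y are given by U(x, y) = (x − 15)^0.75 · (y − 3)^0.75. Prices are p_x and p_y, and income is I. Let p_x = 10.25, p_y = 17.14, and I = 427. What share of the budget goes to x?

share on x = 0.6198

MRS = (y−3)/(x−15). Tangency with p_x/p_y gives y−3 = (p_x/p_y)·(x−15).
Substituting into the budget: x* = 15 + 0.5·(I − 15·p_x − 3·p_y)/p_x, and y* = 3 + 0.5·(…)/p_y.
Discretionary income = 427 − 15·10.25 − 3·17.14 = 221.83; x* = 15 + 0.5·221.83/10.25 = 25.821; y* = 3 + 0.5·221.83/17.14 = 9.4711.
Expenditure on x: 10.25·25.821 = 264.665; share = 0.6198.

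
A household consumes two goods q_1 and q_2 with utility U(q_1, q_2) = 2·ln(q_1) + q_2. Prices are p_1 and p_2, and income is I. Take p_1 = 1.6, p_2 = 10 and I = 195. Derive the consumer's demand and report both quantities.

q_1* = 12.5, q_2* = 17.5

MU_q_1 = 2/q_1, MU_q_2 = 1. Tangency: 2/q_1 = p_1/p_2.
So q_1*(p_1,p_2) = 2·p_2/p_1, independent of income; and q_2* = (I − 2·p_2)/p_2.
At the given prices: q_1* = 2·10/1.6 = 12.5, and q_2* = 17.5.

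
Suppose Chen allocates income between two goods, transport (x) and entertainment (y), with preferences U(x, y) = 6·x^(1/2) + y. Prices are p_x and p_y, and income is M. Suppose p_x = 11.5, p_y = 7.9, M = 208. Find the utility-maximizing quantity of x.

MU_x = 3/√x, MU_y = 1. Tangency: 3/√x = p_x/p_y.
Solve: √x = 3·p_y/p_x, so x*(p_x,p_y) = (3·p_y/p_x)², and y* = (M − p_x·x*)/p_y.
Plugging in: x* = (3·7.9/11.5)² = 4.2472.

x* = 4.2472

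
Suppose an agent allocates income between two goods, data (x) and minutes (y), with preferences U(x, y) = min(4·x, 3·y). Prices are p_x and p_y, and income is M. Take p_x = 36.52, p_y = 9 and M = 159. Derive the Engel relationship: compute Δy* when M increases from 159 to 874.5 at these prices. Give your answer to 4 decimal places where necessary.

With perfect complements, no substitution: consume in ratio x:y = 3:4.
Budget: p_x·x + p_y·(4/3)·x = M, so (3·p_x + 4·p_y)·x = 3·M.
Demand: x*(p_x,p_y,M) = 3·M/(3·p_x + 4·p_y), y* = 4·M/(3·p_x + 4·p_y).
Here 3·36.52 + 4·9 = 145.56, giving y* = 4.3693.
At M' = 874.5: y* = 24.0313. Change: 24.0313 − 4.3693 = 19.662.

Δy* = 19.662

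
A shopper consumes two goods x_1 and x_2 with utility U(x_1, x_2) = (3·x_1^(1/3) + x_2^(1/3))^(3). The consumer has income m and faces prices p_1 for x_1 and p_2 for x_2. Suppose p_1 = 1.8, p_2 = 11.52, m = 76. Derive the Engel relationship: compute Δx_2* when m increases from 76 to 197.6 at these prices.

From the CES first-order condition, 3·(x_2/x_1)^(2/3) = p_1/p_2.
Hence x_2/x_1 = ((1/3)·p_1/p_2)^(1/(2/3)), i.e. raised to the 1.5 power.
With the ratio pinned down, the budget gives x_1* = m/(p_1 + p_2·(x_2/x_1)) and x_2* = (x_2/x_1)·x_1*.
Numerically x_2/x_1 = 0.011886, so x_1* = 76/(1.8 + 11.52·0.011886) = 39.2373 and x_2* = 0.011886·39.2373 = 0.4664.
At m' = 197.6: x_2* = 1.2126. Change: 1.2126 − 0.4664 = 0.7462.

Δx_2* = 0.7462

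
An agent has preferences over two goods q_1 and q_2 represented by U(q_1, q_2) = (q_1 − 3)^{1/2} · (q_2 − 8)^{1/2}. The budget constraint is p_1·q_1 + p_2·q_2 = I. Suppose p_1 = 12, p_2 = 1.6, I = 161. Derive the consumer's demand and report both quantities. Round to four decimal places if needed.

q_1* = 7.675, q_2* = 43.0625

MRS = (q_2−8)/(q_1−3). Tangency with p_1/p_2 gives q_2−8 = (p_1/p_2)·(q_1−3).
Substituting into the budget: q_1* = 3 + 0.5·(I − 3·p_1 − 8·p_2)/p_1, and q_2* = 8 + 0.5·(…)/p_2.
Discretionary income = 161 − 3·12 − 8·1.6 = 112.2; q_1* = 3 + 0.5·112.2/12 = 7.675; q_2* = 8 + 0.5·112.2/1.6 = 43.0625.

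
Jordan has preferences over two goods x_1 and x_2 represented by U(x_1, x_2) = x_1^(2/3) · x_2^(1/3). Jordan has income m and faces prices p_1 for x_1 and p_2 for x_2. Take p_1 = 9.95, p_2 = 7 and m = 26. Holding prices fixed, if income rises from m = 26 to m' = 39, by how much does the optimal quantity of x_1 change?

The MRS is 2·x_2/x_1. Set MRS = p_1/p_2.
So 2/3·p_2·x_2 = 1/3·p_1·x_1; combined with the budget, a share 2/3 of income goes to x_1.
Demand: x_1*(p_1,p_2,m) = 2/3·m/p_1 and x_2* = 1/3·m/p_2.
At p_1=9.95, p_2=7, m=26: x_1* = 2/3·26/9.95 = 1.742.
At m' = 39: x_1* = 2.6131. Change: 2.6131 − 1.742 = 0.871.

Δx_1* = 0.871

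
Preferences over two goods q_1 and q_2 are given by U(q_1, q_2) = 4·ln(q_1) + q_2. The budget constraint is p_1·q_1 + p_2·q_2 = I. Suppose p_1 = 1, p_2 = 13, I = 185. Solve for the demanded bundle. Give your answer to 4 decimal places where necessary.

MU_q_1 = 4/q_1, MU_q_2 = 1. Tangency: 4/q_1 = p_1/p_2.
So q_1*(p_1,p_2) = 4·p_2/p_1, independent of income; and q_2* = (I − 4·p_2)/p_2.
At the given prices: q_1* = 4·13/1 = 52, and q_2* = 10.2308.

q_1* = 52, q_2* = 10.2308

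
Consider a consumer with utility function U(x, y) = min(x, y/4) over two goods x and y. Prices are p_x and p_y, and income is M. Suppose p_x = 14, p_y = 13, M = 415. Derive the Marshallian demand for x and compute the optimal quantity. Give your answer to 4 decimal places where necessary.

x* = 6.2879

Leontief preferences: the optimum is at the kink where x/1 = y/4, i.e. y = 4·x.
Budget: p_x·x + p_y·4·x = M, so (p_x + 4·p_y)·x = M.
Demand: x*(p_x,p_y,M) = M/(p_x + 4·p_y), y* = 4·M/(p_x + 4·p_y).
Here 14 + 4·13 = 66, giving x* = 6.2879.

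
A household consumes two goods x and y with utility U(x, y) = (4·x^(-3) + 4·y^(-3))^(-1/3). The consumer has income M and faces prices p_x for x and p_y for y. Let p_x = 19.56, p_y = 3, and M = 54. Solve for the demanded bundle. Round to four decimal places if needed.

x* = 2.2173, y* = 3.5431

MRS = MU_x/MU_y = (y/x)^(4). Set equal to p_x/p_y.
Solve for the ratio: y/x = [p_x/p_y]^(0.25).
With the ratio pinned down, the budget gives x* = M/(p_x + p_y·(y/x)) and y* = (y/x)·x*.
Numerically y/x = 1.597945, so x* = 54/(19.56 + 3·1.597945) = 2.2173 and y* = 1.597945·2.2173 = 3.5431.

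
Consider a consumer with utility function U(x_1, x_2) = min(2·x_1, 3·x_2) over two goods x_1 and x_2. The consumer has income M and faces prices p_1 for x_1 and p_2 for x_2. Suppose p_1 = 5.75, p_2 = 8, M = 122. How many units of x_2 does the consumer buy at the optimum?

With perfect complements, no substitution: consume in ratio x_1:x_2 = 3:2.
Budget: p_1·x_1 + p_2·(2/3)·x_1 = M, so (3·p_1 + 2·p_2)·x_1 = 3·M.
Demand: x_1*(p_1,p_2,M) = 3·M/(3·p_1 + 2·p_2), x_2* = 2·M/(3·p_1 + 2·p_2).
Here 3·5.75 + 2·8 = 33.25, giving x_2* = 7.3383.

x_2* = 7.3383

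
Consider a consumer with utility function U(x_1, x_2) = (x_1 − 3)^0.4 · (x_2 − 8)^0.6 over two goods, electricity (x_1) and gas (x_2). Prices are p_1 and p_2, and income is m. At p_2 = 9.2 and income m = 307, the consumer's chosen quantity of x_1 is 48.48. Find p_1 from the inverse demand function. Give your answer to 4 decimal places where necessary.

Let x_1' = x_1−3, x_2' = x_2−8. MRS = (2/3)·x_2'/x_1' = p_1/p_2.
After buying the subsistence bundle (3, 8), a share 0.4 of the remaining income goes to x_1: x_1* = 3 + 0.4·(m − 3p_1 − 8p_2)/p_1.
Set x_1* = 48.48 in the demand function and solve for p_1: p_1 = 2.

p_1 = 2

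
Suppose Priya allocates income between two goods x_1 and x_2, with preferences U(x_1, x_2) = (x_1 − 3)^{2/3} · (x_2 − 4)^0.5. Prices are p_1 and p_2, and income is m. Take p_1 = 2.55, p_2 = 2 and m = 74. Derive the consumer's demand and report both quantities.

x_1* = 16.0756, x_2* = 16.5036

This is Cobb-Douglas in (x_1−3, x_2−4): tangency gives 2/3·p_2·(x_2−4) = 0.5·p_1·(x_1−3).
Substituting into the budget: x_1* = 3 + 4/7·(m − 3·p_1 − 4·p_2)/p_1, and x_2* = 4 + 3/7·(…)/p_2.
Discretionary income = 74 − 3·2.55 − 4·2 = 58.35; x_1* = 3 + 4/7·58.35/2.55 = 16.0756; x_2* = 4 + 3/7·58.35/2 = 16.5036.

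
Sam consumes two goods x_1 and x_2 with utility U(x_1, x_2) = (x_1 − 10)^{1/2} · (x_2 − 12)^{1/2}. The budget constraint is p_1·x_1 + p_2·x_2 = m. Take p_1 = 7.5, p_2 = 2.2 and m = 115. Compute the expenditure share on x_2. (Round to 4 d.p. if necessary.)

share on x_2 = 0.2887

This is Cobb-Douglas in (x_1−10, x_2−12): tangency gives 0.5·p_2·(x_2−12) = 0.5·p_1·(x_1−10).
Substituting into the budget: x_1* = 10 + 0.5·(m − 10·p_1 − 12·p_2)/p_1, and x_2* = 12 + 0.5·(…)/p_2.
Discretionary income = 115 − 10·7.5 − 12·2.2 = 13.6; x_1* = 10 + 0.5·13.6/7.5 = 10.9067; x_2* = 12 + 0.5·13.6/2.2 = 15.0909.
Expenditure on x_2: 2.2·15.0909 = 33.2; share = 0.2887.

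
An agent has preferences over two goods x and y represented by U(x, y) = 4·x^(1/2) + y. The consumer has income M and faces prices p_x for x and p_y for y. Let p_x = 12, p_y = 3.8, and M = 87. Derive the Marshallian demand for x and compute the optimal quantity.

x* = 0.4011

Set MRS = p_x/p_y: 2·x^(−1/2) = p_x/p_y.
Thus x* = (2·p_y/p_x)² — independent of M — with the rest of income spent on y.
Plugging in: x* = (2·3.8/12)² = 0.4011.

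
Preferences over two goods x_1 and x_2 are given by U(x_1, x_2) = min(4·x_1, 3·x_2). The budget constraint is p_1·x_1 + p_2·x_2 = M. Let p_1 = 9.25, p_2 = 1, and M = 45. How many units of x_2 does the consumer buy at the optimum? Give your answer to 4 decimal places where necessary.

With perfect complements, no substitution: consume in ratio x_1:x_2 = 3:4.
Budget: p_1·x_1 + p_2·(4/3)·x_1 = M, so (3·p_1 + 4·p_2)·x_1 = 3·M.
Demand: x_1*(p_1,p_2,M) = 3·M/(3·p_1 + 4·p_2), x_2* = 4·M/(3·p_1 + 4·p_2).
Here 3·9.25 + 4·1 = 31.75, giving x_2* = 5.6693.

x_2* = 5.6693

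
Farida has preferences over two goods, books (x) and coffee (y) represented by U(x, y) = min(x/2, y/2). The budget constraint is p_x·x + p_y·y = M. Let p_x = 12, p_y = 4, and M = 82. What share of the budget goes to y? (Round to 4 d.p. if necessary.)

share on y = 0.25

With perfect complements, no substitution: consume in ratio x:y = 2:2.
Budget: p_x·x + p_y·x = M, so (2·p_x + 2·p_y)·x = 2·M.
Demand: x*(p_x,p_y,M) = 2·M/(2·p_x + 2·p_y), y* = 2·M/(2·p_x + 2·p_y).
Here 2·12 + 2·4 = 32, giving x* = 5.125 and y* = 5.125.
Expenditure on y: 4·5.125 = 20.5; share = 0.25.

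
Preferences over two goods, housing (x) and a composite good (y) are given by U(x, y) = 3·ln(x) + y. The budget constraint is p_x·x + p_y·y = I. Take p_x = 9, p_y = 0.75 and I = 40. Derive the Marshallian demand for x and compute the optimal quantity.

At the given prices: x* = 3·0.75/9 = 0.25.

x* = 0.25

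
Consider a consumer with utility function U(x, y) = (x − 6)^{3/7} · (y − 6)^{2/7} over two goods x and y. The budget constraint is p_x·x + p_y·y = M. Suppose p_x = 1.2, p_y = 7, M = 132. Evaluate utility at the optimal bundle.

Let x' = x−6, y' = y−6. MRS = (3/2)·y'/x' = p_x/p_y.
Substituting into the budget: x* = 6 + 0.6·(M − 6·p_x − 6·p_y)/p_x, and y* = 6 + 0.4·(…)/p_y.
Discretionary income = 132 − 6·1.2 − 6·7 = 82.8; x* = 6 + 0.6·82.8/1.2 = 47.4; y* = 6 + 0.4·82.8/7 = 10.7314.
Utility at the optimum: U(47.4, 10.7314) = 7.6887.

V = 7.6887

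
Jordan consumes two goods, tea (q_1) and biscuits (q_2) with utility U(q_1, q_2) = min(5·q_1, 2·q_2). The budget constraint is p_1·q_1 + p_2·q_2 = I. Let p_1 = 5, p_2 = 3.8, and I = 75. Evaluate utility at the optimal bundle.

With perfect complements, no substitution: consume in ratio q_1:q_2 = 2:5.
Budget: p_1·q_1 + p_2·(5/2)·q_1 = I, so (2·p_1 + 5·p_2)·q_1 = 2·I.
Demand: q_1*(p_1,p_2,I) = 2·I/(2·p_1 + 5·p_2), q_2* = 5·I/(2·p_1 + 5·p_2).
Here 2·5 + 5·3.8 = 29, giving q_1* = 5.1724 and q_2* = 12.931.
Utility at the optimum: U(5.1724, 12.931) = 25.8621.

V = 25.8621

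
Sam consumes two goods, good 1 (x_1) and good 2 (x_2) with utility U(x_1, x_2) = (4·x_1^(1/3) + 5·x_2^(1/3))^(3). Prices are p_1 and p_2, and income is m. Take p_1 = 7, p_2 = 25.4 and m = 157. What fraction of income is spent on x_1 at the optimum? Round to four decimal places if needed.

share on x_1 = 0.5768

With the ratio pinned down, the budget gives x_1* = m/(p_1 + p_2·(x_2/x_1)) and x_2* = (x_2/x_1)·x_1*.
Numerically x_2/x_1 = 0.202191, so x_1* = 157/(7 + 25.4·0.202191) = 12.9371 and x_2* = 0.202191·12.9371 = 2.6158.
Expenditure on x_1: 7·12.9371 = 90.5596; share = 0.5768.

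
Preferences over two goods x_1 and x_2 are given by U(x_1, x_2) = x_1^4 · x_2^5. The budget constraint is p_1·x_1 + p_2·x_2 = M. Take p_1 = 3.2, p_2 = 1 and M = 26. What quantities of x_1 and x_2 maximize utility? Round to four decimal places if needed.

Tangency: MRS = (4/5)·x_2/x_1 = p_1/p_2.
So 4·p_2·x_2 = 5·p_1·x_1; combined with the budget, a share 4/9 of income goes to x_1.
Demand: x_1*(p_1,p_2,M) = 4/9·M/p_1 and x_2* = 5/9·M/p_2.
At p_1=3.2, p_2=1, M=26: x_1* = 4/9·26/3.2 = 3.6111, x_2* = 14.4444.

x_1* = 3.6111, x_2* = 14.4444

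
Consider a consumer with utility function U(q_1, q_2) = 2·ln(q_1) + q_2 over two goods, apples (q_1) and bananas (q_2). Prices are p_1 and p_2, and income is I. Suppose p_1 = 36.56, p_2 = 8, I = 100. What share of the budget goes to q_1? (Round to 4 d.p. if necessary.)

share on q_1 = 0.16

Set MRS = p_1/p_2: (2/q_1)/1 = p_1/p_2.
So q_1*(p_1,p_2) = 2·p_2/p_1, independent of income; and q_2* = (I − 2·p_2)/p_2.
At the given prices: q_1* = 2·8/36.56 = 0.4376, and q_2* = 10.5.
Expenditure on q_1: 36.56·0.4376 = 16; share = 0.16.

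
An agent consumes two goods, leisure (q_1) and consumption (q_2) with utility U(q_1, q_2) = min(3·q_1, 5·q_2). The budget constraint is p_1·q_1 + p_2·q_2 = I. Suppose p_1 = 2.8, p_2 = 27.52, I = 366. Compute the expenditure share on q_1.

With perfect complements, no substitution: consume in ratio q_1:q_2 = 5:3.
Budget: p_1·q_1 + p_2·(3/5)·q_1 = I, so (5·p_1 + 3·p_2)·q_1 = 5·I.
Demand: q_1*(p_1,p_2,I) = 5·I/(5·p_1 + 3·p_2), q_2* = 3·I/(5·p_1 + 3·p_2).
Here 5·2.8 + 3·27.52 = 96.56, giving q_1* = 18.9519 and q_2* = 11.3712.
Expenditure on q_1: 2.8·18.9519 = 53.0655; share = 0.145.

share on q_1 = 0.145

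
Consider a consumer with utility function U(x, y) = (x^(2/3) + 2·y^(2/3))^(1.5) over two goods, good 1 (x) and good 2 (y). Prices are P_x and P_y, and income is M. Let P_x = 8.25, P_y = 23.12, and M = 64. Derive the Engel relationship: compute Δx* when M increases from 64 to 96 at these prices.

MU_x ∝ x^(-1/3), MU_y ∝ 2·y^(-1/3), so MRS = (1/2)·(y/x)^(1/3) = P_x/P_y.
Solve for the ratio: y/x = [2·P_x/P_y]^(3).
With the ratio pinned down, the budget gives x* = M/(P_x + P_y·(y/x)) and y* = (y/x)·x*.
Numerically y/x = 0.363487, so x* = 64/(8.25 + 23.12·0.363487) = 3.843.
At M' = 96: x* = 5.7644. Change: 5.7644 − 3.843 = 1.9215.

Δx* = 1.9215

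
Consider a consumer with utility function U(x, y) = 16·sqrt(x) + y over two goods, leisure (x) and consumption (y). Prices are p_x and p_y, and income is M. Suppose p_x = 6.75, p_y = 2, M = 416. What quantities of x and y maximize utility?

Set MRS = p_x/p_y: 8·x^(−1/2) = p_x/p_y.
Solve: √x = 8·p_y/p_x, so x*(p_x,p_y) = (8·p_y/p_x)², and y* = (M − p_x·x*)/p_y.
Plugging in: x* = (8·2/6.75)² = 5.6187, y* = 189.037.

x* = 5.6187, y* = 189.037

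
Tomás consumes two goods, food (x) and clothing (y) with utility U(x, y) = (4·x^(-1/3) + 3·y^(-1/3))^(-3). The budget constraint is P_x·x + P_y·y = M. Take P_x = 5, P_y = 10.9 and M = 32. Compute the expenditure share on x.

From the CES first-order condition, (4/3)·(y/x)^(4/3) = P_x/P_y.
Hence y/x = ((3/4)·P_x/P_y)^(1/(4/3)), i.e. raised to the 0.75 power.
With the ratio pinned down, the budget gives x* = M/(P_x + P_y·(y/x)) and y* = (y/x)·x*.
Numerically y/x = 0.449214, so x* = 32/(5 + 10.9·0.449214) = 3.2335 and y* = 0.449214·3.2335 = 1.4525.
Expenditure on x: 5·3.2335 = 16.1674; share = 0.5052.

share on x = 0.5052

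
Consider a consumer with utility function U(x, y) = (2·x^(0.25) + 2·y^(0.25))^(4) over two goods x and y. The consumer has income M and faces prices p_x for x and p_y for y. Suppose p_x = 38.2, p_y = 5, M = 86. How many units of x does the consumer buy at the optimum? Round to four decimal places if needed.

MRS = MU_x/MU_y = (y/x)^(0.75). Set equal to p_x/p_y.
Solve for the ratio: y/x = [p_x/p_y]^(4/3).
Substitute y = (y/x)·x into the budget: x* = M/(p_x + p_y·(y/x)).
Numerically y/x = 15.047273, so x* = 86/(38.2 + 5·15.047273) = 0.7581.

x* = 0.7581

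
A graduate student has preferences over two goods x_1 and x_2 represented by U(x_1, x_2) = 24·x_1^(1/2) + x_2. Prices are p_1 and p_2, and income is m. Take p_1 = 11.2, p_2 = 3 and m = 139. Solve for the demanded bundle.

Utility is quasi-linear in x_2; the FOC for x_1 is 12/√x_1 = p_1/p_2.
Solve: √x_1 = 12·p_2/p_1, so x_1*(p_1,p_2) = (12·p_2/p_1)², and x_2* = (m − p_1·x_1*)/p_2.
Plugging in: x_1* = (12·3/11.2)² = 10.3316, x_2* = 7.7619.

x_1* = 10.3316, x_2* = 7.7619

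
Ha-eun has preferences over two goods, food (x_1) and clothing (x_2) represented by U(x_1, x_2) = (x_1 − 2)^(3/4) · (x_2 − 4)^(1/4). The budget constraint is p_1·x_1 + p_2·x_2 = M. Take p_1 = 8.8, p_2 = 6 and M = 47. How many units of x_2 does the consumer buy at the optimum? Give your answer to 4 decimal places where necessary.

Discretionary income = 47 − 2·8.8 − 4·6 = 5.4; x_2* = 4 + 0.25·5.4/6 = 4.225.

x_2* = 4.225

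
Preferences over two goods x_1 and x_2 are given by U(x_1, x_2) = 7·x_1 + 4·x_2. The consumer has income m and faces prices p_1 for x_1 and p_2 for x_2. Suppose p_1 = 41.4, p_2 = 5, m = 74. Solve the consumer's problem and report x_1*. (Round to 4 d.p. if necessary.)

Linear utility — the consumer picks whichever good has higher MU/price: 7/41.4 = 0.1691 vs 4/5 = 0.8.
x_2 gives more utility per dollar, so spend all income on x_2: x_2* = m/p_2, x_1* = 0.
Numerically: x_1* = 0, x_2* = 14.8.

x_1* = 0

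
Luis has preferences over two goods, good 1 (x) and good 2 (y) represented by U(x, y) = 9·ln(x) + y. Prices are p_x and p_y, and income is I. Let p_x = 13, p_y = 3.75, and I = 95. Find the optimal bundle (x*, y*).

MU_x = 9/x, MU_y = 1. Tangency: 9/x = p_x/p_y.
So x*(p_x,p_y) = 9·p_y/p_x, independent of income; and y* = (I − 9·p_y)/p_y.
At the given prices: x* = 9·3.75/13 = 2.5962, and y* = 16.3333.

x* = 2.5962, y* = 16.3333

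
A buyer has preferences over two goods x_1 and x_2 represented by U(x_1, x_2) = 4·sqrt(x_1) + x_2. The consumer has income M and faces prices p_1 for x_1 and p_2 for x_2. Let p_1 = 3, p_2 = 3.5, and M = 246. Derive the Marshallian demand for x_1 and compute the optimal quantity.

x_1* = 5.4444

MU_x_1 = 2/√x_1, MU_x_2 = 1. Tangency: 2/√x_1 = p_1/p_2.
Solve: √x_1 = 2·p_2/p_1, so x_1*(p_1,p_2) = (2·p_2/p_1)², and x_2* = (M − p_1·x_1*)/p_2.
Plugging in: x_1* = (2·3.5/3)² = 5.4444.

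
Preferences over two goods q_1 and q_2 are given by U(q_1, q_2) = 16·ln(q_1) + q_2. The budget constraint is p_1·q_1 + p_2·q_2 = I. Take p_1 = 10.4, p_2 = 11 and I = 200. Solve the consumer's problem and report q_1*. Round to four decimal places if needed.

So q_1*(p_1,p_2) = 16·p_2/p_1, independent of income; and q_2* = (I − 16·p_2)/p_2.
At the given prices: q_1* = 16·11/10.4 = 16.9231.

q_1* = 16.9231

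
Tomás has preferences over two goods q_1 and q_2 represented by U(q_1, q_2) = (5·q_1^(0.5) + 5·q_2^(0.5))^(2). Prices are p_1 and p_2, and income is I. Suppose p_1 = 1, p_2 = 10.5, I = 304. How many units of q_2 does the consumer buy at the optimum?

q_2* = 2.5176

MU_q_1 ∝ 5·q_1^(-0.5), MU_q_2 ∝ 5·q_2^(-0.5), so MRS = (q_2/q_1)^(0.5) = p_1/p_2.
Solve for the ratio: q_2/q_1 = [p_1/p_2]^(2).
With the ratio pinned down, the budget gives q_1* = I/(p_1 + p_2·(q_2/q_1)) and q_2* = (q_2/q_1)·q_1*.
Numerically q_2/q_1 = 0.00907, so q_1* = 304/(1 + 10.5·0.00907) = 277.5652 and q_2* = 0.00907·277.5652 = 2.5176.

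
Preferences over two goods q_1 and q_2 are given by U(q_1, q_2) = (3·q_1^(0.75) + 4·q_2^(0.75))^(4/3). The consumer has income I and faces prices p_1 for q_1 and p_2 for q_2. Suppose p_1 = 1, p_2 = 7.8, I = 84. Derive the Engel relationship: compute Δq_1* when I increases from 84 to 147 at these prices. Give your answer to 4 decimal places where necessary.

With the ratio pinned down, the budget gives q_1* = I/(p_1 + p_2·(q_2/q_1)) and q_2* = (q_2/q_1)·q_1*.
Numerically q_2/q_1 = 0.000854, so q_1* = 84/(1 + 7.8·0.000854) = 83.4443.
At I' = 147: q_1* = 146.0275. Change: 146.0275 − 83.4443 = 62.5832.

Δq_1* = 62.5832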